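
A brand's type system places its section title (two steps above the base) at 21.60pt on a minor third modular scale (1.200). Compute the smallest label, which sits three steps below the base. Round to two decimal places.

8.68pt

21.60 ÷ 1.200⁵ = 21.60 ÷ 2.48832 ≈ 8.681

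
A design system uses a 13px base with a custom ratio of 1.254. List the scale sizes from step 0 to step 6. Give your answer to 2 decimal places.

13.00px, 16.30px, 20.44px, 25.64px, 32.15px, 40.31px, 50.55px

Step 0: 13px
Step 1: 13.0 × 1.254 = 16.30
Step 2: 13.0 × 1.254² = 20.44
Step 3: 13.0 × 1.254³ = 25.64
Step 4: 13.0 × 1.254⁴ = 32.15
Step 5: 13.0 × 1.254⁵ = 40.31
Step 6: 13.0 × 1.254⁶ = 50.55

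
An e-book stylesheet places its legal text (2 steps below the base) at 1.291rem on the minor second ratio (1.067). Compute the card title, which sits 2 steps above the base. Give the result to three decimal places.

1.291 × 1.067⁴ = 1.291 × 1.29616 ≈ 1.673

1.673rem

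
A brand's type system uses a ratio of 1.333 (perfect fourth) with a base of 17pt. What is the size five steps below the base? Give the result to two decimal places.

Every step multiplies by the scale ratio.
17.0 ÷ 1.333⁵ = 17.0 ÷ 4.20873 ≈ 4.04

4.04pt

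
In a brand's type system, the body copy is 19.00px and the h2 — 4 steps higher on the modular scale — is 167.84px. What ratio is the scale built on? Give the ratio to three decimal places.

1.724

The ratio satisfies 19.00 × r⁴ = 167.84, so r = (167.84 / 19.00)^(1/4).
r = 8.8337^(1/4) ≈ 1.7240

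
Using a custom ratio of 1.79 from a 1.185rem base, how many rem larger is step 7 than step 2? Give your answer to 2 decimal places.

Step 2: 1.185 × 1.79² = 3.7969rem
Step 7: 1.185 × 1.79⁷ = 69.7733rem
Difference: 69.7733 − 3.7969 = 65.9764rem

65.98rem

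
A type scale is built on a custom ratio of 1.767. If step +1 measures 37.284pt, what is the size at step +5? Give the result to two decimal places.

The gap is 5 − (1) = 4 steps, so the factor is 1.767^4.
37.284 × 1.767⁴ = 37.284 × 9.74869 ≈ 363.470

363.47pt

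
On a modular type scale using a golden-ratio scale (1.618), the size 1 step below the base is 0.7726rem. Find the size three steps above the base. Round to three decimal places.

0.7726 × 1.618⁴ = 0.7726 × 6.85353 ≈ 5.295

5.295rem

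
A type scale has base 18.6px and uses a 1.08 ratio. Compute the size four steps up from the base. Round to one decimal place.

25.3px

Each step on a modular scale multiplies by the ratio, so the size n steps from the base is base × ratioⁿ.
18.6 × 1.08⁴ = 18.6 × 1.36049 ≈ 25.31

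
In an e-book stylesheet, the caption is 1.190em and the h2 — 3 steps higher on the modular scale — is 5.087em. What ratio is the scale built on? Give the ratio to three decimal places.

1.623

r³ = 5.087 / 1.190, so r = (5.087/1.190)^(1/3).
r = 4.2748^(1/3) ≈ 1.6229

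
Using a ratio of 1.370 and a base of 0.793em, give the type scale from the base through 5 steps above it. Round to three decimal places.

Step 0: 0.793em
Step 1: 0.793 × 1.370 = 1.086
Step 2: 0.793 × 1.370² = 1.488
Step 3: 0.793 × 1.370³ = 2.039
Step 4: 0.793 × 1.370⁴ = 2.794
Step 5: 0.793 × 1.370⁵ = 3.827

0.793em, 1.086em, 1.488em, 2.039em, 2.794em, 3.827em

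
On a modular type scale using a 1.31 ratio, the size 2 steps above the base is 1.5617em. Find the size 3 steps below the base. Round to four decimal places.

Moving from step +2 to step -3 is 5 steps down, so divide by r⁵.
1.5617 ÷ 1.31⁵ = 1.5617 ÷ 3.85795 ≈ 0.4048

0.4048em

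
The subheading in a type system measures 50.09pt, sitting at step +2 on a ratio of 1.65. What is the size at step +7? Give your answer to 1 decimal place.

612.6pt

Moving from step +2 to step +7 is 5 steps up, so multiply by r⁵.
50.09 × 1.65⁵ = 50.09 × 12.22981 ≈ 612.591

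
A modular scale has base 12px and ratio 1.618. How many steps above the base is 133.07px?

1.618ⁿ = 133.07 / 12 = 11.0892
n = ln(11.0892) / ln(1.618) = 2.4060 / 0.4812 ≈ 5.00

5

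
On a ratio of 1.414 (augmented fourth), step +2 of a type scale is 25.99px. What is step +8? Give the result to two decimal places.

207.73px

The gap is 8 − (2) = 6 steps, so the factor is 1.414^6.
25.99 × 1.414⁶ = 25.99 × 7.99275 ≈ 207.732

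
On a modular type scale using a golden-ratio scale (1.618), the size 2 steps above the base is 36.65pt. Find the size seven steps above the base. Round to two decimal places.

406.41pt

The gap is 7 − (2) = 5 steps, so the factor is 1.618^5.
36.65 × 1.618⁵ = 36.65 × 11.08901 ≈ 406.412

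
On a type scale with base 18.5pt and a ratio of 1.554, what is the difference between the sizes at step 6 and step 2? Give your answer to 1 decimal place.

Step 2: 18.5 × 1.554² = 44.676pt
Step 6: 18.5 × 1.554⁶ = 260.542pt
Difference: 260.542 − 44.676 = 215.866pt

215.9pt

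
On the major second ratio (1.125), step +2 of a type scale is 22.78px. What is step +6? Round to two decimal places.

22.78 × 1.125⁴ = 22.78 × 1.60181 ≈ 36.489

36.49px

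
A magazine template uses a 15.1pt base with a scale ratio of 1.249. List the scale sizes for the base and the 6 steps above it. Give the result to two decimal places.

Step 0: 15.1pt
Step 1: 15.1 × 1.249 = 18.86
Step 2: 15.1 × 1.249² = 23.56
Step 3: 15.1 × 1.249³ = 29.42
Step 4: 15.1 × 1.249⁴ = 36.75
Step 5: 15.1 × 1.249⁵ = 45.90
Step 6: 15.1 × 1.249⁶ = 57.33

15.10pt, 18.86pt, 23.56pt, 29.42pt, 36.75pt, 45.90pt, 57.33pt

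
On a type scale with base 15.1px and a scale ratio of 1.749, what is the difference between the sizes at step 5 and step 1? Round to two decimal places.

220.72px

Step 1: 15.1 × 1.749 = 26.4099px
Step 5: 15.1 × 1.749⁵ = 247.1303px
Difference: 247.1303 − 26.4099 = 220.7204px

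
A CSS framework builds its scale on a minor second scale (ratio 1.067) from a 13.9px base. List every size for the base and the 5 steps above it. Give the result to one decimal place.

13.9px, 14.8px, 15.8px, 16.9px, 18.0px, 19.2px

Step 0: 13.9px
Step 1: 13.9 × 1.067 = 14.8
Step 2: 13.9 × 1.067² = 15.8
Step 3: 13.9 × 1.067³ = 16.9
Step 4: 13.9 × 1.067⁴ = 18.0
Step 5: 13.9 × 1.067⁵ = 19.2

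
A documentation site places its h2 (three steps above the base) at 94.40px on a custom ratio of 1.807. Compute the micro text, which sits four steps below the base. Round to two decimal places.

The gap is -4 − (3) = -7 steps, so the factor is 1.807^-7.
94.40 ÷ 1.807⁷ = 94.40 ÷ 62.90817 ≈ 1.501

1.50px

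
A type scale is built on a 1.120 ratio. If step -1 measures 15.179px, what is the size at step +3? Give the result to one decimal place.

The gap is 3 − (-1) = 4 steps, so the factor is 1.120^4.
15.179 × 1.120⁴ = 15.179 × 1.57352 ≈ 23.884

23.9px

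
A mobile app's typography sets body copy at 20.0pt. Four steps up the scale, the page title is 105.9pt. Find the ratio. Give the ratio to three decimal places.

r⁴ = 105.9 / 20.0, so r = (105.9/20.0)^(1/4).
r = 5.2950^(1/4) ≈ 1.5169

1.517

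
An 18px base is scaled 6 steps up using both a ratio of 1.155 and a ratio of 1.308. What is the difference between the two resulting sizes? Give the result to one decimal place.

At 1.155: 18.0 × 1.155⁶ = 42.733px
At 1.308: 18.0 × 1.308⁶ = 90.140px
Difference: 90.140 − 42.733 = 47.407px

47.4px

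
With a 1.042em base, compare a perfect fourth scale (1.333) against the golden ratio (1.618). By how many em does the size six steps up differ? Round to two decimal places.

12.85em

Perfect fourth: 1.042 × 1.333⁶ = 5.8459em
Golden ratio: 1.042 × 1.618⁶ = 18.6956em
Difference: 18.6956 − 5.8459 = 12.8497em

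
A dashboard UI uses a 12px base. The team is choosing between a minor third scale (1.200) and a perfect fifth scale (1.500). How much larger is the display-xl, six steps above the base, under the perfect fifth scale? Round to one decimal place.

Minor third: 12.0 × 1.200⁶ = 35.832px
Perfect fifth: 12.0 × 1.500⁶ = 136.688px
Difference: 136.688 − 35.832 = 100.856px

100.9px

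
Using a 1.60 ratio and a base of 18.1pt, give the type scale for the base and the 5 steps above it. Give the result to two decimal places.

18.10pt, 28.96pt, 46.34pt, 74.14pt, 118.62pt, 189.79pt

Step 0: 18.1pt
Step 1: 18.1 × 1.60 = 28.96
Step 2: 18.1 × 1.60² = 46.34
Step 3: 18.1 × 1.60³ = 74.14
Step 4: 18.1 × 1.60⁴ = 118.62
Step 5: 18.1 × 1.60⁵ = 189.79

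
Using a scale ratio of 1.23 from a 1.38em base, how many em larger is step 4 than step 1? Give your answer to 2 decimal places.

1.46em

Step 1: 1.38 × 1.23 = 1.6974em
Step 4: 1.38 × 1.23⁴ = 3.1586em
Difference: 3.1586 − 1.6974 = 1.4612em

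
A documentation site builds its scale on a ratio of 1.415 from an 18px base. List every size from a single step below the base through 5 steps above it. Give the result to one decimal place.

Step -1: 18.0 ÷ 1.415 = 12.7
Step 0: 18px
Step 1: 18.0 × 1.415 = 25.5
Step 2: 18.0 × 1.415² = 36.0
Step 3: 18.0 × 1.415³ = 51.0
Step 4: 18.0 × 1.415⁴ = 72.2
Step 5: 18.0 × 1.415⁵ = 102.1

12.7px, 18.0px, 25.5px, 36.0px, 51.0px, 72.2px, 102.1px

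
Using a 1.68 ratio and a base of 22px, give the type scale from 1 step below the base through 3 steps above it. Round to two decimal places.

13.10px, 22.00px, 36.96px, 62.09px, 104.32px

Step -1: 22.0 ÷ 1.68 = 13.10
Step 0: 22px
Step 1: 22.0 × 1.68 = 36.96
Step 2: 22.0 × 1.68² = 62.09
Step 3: 22.0 × 1.68³ = 104.32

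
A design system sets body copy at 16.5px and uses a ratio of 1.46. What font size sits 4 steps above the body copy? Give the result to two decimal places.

16.5 × 1.46⁴ = 16.5 × 4.54372 ≈ 74.97

74.97px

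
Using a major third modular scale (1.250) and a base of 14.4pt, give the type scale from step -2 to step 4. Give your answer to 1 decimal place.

9.2pt, 11.5pt, 14.4pt, 18.0pt, 22.5pt, 28.1pt, 35.2pt

Step -2: 14.4 ÷ 1.250² = 9.2
Step -1: 14.4 ÷ 1.250 = 11.5
Step 0: 14.4pt
Step 1: 14.4 × 1.250 = 18.0
Step 2: 14.4 × 1.250² = 22.5
Step 3: 14.4 × 1.250³ = 28.1
Step 4: 14.4 × 1.250⁴ = 35.2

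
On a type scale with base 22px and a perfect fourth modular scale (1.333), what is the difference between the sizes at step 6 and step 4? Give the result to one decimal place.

54.0px

Step 4: 22.0 × 1.333⁴ = 69.461px
Step 6: 22.0 × 1.333⁶ = 123.425px
Difference: 123.425 − 69.461 = 53.964px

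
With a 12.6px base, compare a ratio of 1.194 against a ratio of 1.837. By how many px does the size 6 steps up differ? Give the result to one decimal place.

At 1.194: 12.6 × 1.194⁶ = 36.509px
At 1.837: 12.6 × 1.837⁶ = 484.201px
Difference: 484.201 − 36.509 = 447.692px

447.7px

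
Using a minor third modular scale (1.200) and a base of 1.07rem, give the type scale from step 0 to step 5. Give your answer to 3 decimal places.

1.070rem, 1.284rem, 1.541rem, 1.849rem, 2.219rem, 2.663rem

Step 0: 1.07rem
Step 1: 1.07 × 1.200 = 1.284
Step 2: 1.07 × 1.200² = 1.541
Step 3: 1.07 × 1.200³ = 1.849
Step 4: 1.07 × 1.200⁴ = 2.219
Step 5: 1.07 × 1.200⁵ = 2.663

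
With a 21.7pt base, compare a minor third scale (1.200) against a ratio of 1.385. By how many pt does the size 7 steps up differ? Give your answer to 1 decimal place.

Minor third: 21.7 × 1.200⁷ = 77.755pt
At 1.385: 21.7 × 1.385⁷ = 212.133pt
Difference: 212.133 − 77.755 = 134.378pt

134.4pt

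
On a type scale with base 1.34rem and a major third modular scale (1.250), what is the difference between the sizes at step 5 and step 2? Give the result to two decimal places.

2.00rem

Step 2: 1.34 × 1.250² = 2.0938rem
Step 5: 1.34 × 1.250⁵ = 4.0894rem
Difference: 4.0894 − 2.0938 = 1.9956rem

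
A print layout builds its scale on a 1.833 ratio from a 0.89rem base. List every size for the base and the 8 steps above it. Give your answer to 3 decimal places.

0.890rem, 1.631rem, 2.990rem, 5.481rem, 10.047rem, 18.416rem, 33.757rem, 61.877rem, 113.420rem

Step 0: 0.89rem
Step 1: 0.89 × 1.833 = 1.631
Step 2: 0.89 × 1.833² = 2.990
Step 3: 0.89 × 1.833³ = 5.481
Step 4: 0.89 × 1.833⁴ = 10.047
Step 5: 0.89 × 1.833⁵ = 18.416
Step 6: 0.89 × 1.833⁶ = 33.757
Step 7: 0.89 × 1.833⁷ = 61.877
Step 8: 0.89 × 1.833⁸ = 113.420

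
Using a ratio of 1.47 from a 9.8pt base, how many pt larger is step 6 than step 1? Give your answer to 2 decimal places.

84.48pt

Step 1: 9.8 × 1.47 = 14.4060pt
Step 6: 9.8 × 1.47⁶ = 98.8849pt
Difference: 98.8849 − 14.4060 = 84.4789pt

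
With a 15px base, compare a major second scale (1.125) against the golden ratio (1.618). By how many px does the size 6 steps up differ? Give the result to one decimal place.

238.7px

Major second: 15.0 × 1.125⁶ = 30.409px
Golden ratio: 15.0 × 1.618⁶ = 269.130px
Difference: 269.130 − 30.409 = 238.721px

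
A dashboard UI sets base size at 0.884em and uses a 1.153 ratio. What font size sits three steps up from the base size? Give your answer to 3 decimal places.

1.355em

Each step on a modular scale multiplies by the ratio, so the size n steps from the base is base × ratioⁿ.
0.884 × 1.153³ = 0.884 × 1.53281 ≈ 1.355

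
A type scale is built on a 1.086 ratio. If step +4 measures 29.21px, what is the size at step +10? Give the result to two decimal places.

29.21 × 1.086⁶ = 29.21 × 1.64051 ≈ 47.919

47.92px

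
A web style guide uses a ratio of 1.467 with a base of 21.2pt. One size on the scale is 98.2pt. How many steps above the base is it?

4

1.467ⁿ = 98.2 / 21.2 = 4.6321
n = ln(4.6321) / ln(1.467) = 1.5330 / 0.3832 ≈ 4.00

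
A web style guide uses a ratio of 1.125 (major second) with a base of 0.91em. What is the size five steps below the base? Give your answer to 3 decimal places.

0.91 ÷ 1.125⁵ = 0.91 ÷ 1.80203 ≈ 0.505

0.505em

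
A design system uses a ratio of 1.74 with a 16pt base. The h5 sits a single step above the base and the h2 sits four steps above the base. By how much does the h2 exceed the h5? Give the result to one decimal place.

118.8pt

Step 1: 16.0 × 1.74 = 27.840pt
Step 4: 16.0 × 1.74⁴ = 146.662pt
Difference: 146.662 − 27.840 = 118.822pt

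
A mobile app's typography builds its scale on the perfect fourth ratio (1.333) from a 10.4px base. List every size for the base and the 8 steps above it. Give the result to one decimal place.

Step 0: 10.4px
Step 1: 10.4 × 1.333 = 13.9
Step 2: 10.4 × 1.333² = 18.5
Step 3: 10.4 × 1.333³ = 24.6
Step 4: 10.4 × 1.333⁴ = 32.8
Step 5: 10.4 × 1.333⁵ = 43.8
Step 6: 10.4 × 1.333⁶ = 58.3
Step 7: 10.4 × 1.333⁷ = 77.8
Step 8: 10.4 × 1.333⁸ = 103.7

10.4px, 13.9px, 18.5px, 24.6px, 32.8px, 43.8px, 58.3px, 77.8px, 103.7px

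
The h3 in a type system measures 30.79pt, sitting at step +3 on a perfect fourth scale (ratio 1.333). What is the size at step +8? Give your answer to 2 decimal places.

129.59pt

30.79 × 1.333⁵ = 30.79 × 4.20873 ≈ 129.587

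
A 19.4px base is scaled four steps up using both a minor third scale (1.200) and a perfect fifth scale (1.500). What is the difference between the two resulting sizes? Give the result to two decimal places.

Minor third: 19.4 × 1.200⁴ = 40.2278px
Perfect fifth: 19.4 × 1.500⁴ = 98.2125px
Difference: 98.2125 − 40.2278 = 57.9847px

57.98px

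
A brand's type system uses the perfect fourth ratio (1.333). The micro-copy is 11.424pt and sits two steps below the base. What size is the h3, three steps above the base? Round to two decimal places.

48.08pt

11.424 × 1.333⁵ = 11.424 × 4.20873 ≈ 48.080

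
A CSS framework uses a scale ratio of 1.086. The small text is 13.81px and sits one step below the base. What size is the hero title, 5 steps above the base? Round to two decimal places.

22.66px

13.81 × 1.086⁶ = 13.81 × 1.64051 ≈ 22.655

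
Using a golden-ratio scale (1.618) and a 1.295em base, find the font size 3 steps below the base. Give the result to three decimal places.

0.306em

Each step on a modular scale multiplies by the ratio, so the size n steps from the base is base × ratioⁿ.
1.295 ÷ 1.618³ = 1.295 ÷ 4.23580 ≈ 0.306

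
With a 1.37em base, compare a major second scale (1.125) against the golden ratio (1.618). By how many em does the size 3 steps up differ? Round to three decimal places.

Major second: 1.37 × 1.125³ = 1.95064em
Golden ratio: 1.37 × 1.618³ = 5.80305em
Difference: 5.80305 − 1.95064 = 3.85241em

3.852em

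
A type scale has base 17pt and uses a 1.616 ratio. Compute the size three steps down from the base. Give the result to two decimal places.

17.0 ÷ 1.616³ = 17.0 ÷ 4.22011 ≈ 4.03

4.03pt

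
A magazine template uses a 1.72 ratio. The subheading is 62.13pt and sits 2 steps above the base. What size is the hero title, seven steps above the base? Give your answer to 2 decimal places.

62.13 × 1.72⁵ = 62.13 × 15.05366 ≈ 935.284

935.28pt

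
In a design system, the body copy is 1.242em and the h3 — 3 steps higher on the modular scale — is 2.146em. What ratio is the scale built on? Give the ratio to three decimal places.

1.200

The ratio satisfies 1.242 × r³ = 2.146, so r = (2.146 / 1.242)^(1/3).
r = 1.7279^(1/3) ≈ 1.2000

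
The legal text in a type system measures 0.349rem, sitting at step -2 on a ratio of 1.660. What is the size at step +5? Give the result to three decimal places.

0.349 × 1.660⁷ = 0.349 × 34.73415 ≈ 12.122

12.122rem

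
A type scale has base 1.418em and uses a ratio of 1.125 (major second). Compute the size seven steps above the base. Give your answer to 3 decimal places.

3.234em

Every step multiplies by the scale ratio.
1.418 × 1.125⁷ = 1.418 × 2.28070 ≈ 3.234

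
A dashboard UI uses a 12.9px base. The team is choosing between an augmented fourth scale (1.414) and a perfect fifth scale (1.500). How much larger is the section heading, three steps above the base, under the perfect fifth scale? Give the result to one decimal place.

Augmented fourth: 12.9 × 1.414³ = 36.470px
Perfect fifth: 12.9 × 1.500³ = 43.538px
Difference: 43.538 − 36.470 = 7.068px

7.1px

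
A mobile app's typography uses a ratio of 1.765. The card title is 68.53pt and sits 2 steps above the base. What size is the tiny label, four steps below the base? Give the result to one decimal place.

2.3pt

Moving from step +2 to step -4 is 6 steps down, so divide by r⁶.
68.53 ÷ 1.765⁶ = 68.53 ÷ 30.23210 ≈ 2.267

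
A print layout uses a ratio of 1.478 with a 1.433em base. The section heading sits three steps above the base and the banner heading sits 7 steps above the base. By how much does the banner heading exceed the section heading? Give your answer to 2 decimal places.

17.45em

Step 3: 1.433 × 1.478³ = 4.6267em
Step 7: 1.433 × 1.478⁷ = 22.0784em
Difference: 22.0784 − 4.6267 = 17.4517em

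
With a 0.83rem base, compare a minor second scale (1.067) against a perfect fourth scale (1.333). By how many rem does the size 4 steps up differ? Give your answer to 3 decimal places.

Minor second: 0.83 × 1.067⁴ = 1.07581rem
Perfect fourth: 0.83 × 1.333⁴ = 2.62059rem
Difference: 2.62059 − 1.07581 = 1.54478rem

1.545rem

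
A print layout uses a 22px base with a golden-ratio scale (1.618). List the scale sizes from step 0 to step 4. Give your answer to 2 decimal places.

Step 0: 22px
Step 1: 22.0 × 1.618 = 35.60
Step 2: 22.0 × 1.618² = 57.59
Step 3: 22.0 × 1.618³ = 93.19
Step 4: 22.0 × 1.618⁴ = 150.78

22.00px, 35.60px, 57.59px, 93.19px, 150.78px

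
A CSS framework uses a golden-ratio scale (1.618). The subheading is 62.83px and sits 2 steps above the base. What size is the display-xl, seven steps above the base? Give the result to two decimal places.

Moving from step +2 to step +7 is 5 steps up, so multiply by r⁵.
62.83 × 1.618⁵ = 62.83 × 11.08901 ≈ 696.722

696.72px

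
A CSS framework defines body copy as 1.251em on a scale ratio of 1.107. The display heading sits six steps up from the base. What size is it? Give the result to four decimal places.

1.251 × 1.107⁶ = 1.251 × 1.84029 ≈ 2.3022

2.3022em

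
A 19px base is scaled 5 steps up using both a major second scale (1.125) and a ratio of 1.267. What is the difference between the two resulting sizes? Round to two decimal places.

Major second: 19.0 × 1.125⁵ = 34.2386px
At 1.267: 19.0 × 1.267⁵ = 62.0350px
Difference: 62.0350 − 34.2386 = 27.7964px

27.80px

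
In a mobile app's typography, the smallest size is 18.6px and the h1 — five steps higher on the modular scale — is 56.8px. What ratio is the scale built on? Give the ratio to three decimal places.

1.250

The ratio satisfies 18.6 × r⁵ = 56.8, so r = (56.8 / 18.6)^(1/5).
r = 3.0538^(1/5) ≈ 1.2502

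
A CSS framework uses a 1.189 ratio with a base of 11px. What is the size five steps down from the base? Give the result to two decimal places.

4.63px

Each step on a modular scale multiplies by the ratio, so the size n steps from the base is base × ratioⁿ.
11.0 ÷ 1.189⁵ = 11.0 ÷ 2.37634 ≈ 4.63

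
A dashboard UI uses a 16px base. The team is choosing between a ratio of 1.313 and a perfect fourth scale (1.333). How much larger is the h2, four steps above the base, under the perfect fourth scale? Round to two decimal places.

2.96px

At 1.313: 16.0 × 1.313⁴ = 47.5531px
Perfect fourth: 16.0 × 1.333⁴ = 50.5174px
Difference: 50.5174 − 47.5531 = 2.9643px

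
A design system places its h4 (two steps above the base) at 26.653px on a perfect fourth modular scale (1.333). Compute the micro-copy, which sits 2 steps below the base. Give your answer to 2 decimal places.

26.653 ÷ 1.333⁴ = 26.653 ÷ 3.15733 ≈ 8.442

8.44px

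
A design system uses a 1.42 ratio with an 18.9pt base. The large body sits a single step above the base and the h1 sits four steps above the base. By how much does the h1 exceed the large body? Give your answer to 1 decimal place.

50.0pt

Step 1: 18.9 × 1.42 = 26.838pt
Step 4: 18.9 × 1.42⁴ = 76.845pt
Difference: 76.845 − 26.838 = 50.007pt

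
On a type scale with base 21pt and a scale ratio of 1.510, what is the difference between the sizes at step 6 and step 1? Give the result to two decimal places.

217.22pt

Step 1: 21.0 × 1.510 = 31.7100pt
Step 6: 21.0 × 1.510⁶ = 248.9321pt
Difference: 248.9321 − 31.7100 = 217.2221pt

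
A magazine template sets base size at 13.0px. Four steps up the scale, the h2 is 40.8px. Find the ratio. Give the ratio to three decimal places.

1.331

r⁴ = 40.8 / 13.0, so r = (40.8/13.0)^(1/4).
r = 3.1385^(1/4) ≈ 1.3310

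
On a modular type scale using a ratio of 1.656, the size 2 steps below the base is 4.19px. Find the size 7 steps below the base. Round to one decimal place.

0.3px

4.19 ÷ 1.656⁵ = 4.19 ÷ 12.45379 ≈ 0.336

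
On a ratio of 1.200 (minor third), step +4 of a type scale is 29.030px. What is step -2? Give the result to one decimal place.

Moving from step +4 to step -2 is 6 steps down, so divide by r⁶.
29.030 ÷ 1.200⁶ = 29.030 ÷ 2.98598 ≈ 9.722

9.7px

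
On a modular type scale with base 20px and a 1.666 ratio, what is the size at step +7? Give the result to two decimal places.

712.45px

Every step multiplies by the scale ratio.
20.0 × 1.666⁷ = 20.0 × 35.62255 ≈ 712.45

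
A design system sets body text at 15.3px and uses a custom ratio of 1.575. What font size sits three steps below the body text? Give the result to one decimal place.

3.9px

15.3 ÷ 1.575³ = 15.3 ÷ 3.90698 ≈ 3.92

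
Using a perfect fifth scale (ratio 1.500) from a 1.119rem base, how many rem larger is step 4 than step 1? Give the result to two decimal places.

Step 1: 1.119 × 1.500 = 1.6785rem
Step 4: 1.119 × 1.500⁴ = 5.6649rem
Difference: 5.6649 − 1.6785 = 3.9864rem

3.99rem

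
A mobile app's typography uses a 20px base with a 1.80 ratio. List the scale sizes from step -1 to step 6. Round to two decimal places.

11.11px, 20.00px, 36.00px, 64.80px, 116.64px, 209.95px, 377.91px, 680.24px

Step -1: 20.0 ÷ 1.80 = 11.11
Step 0: 20px
Step 1: 20.0 × 1.80 = 36.00
Step 2: 20.0 × 1.80² = 64.80
Step 3: 20.0 × 1.80³ = 116.64
Step 4: 20.0 × 1.80⁴ = 209.95
Step 5: 20.0 × 1.80⁵ = 377.91
Step 6: 20.0 × 1.80⁶ = 680.24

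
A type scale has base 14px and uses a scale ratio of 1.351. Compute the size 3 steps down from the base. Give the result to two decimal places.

5.68px

Every step multiplies by the scale ratio.
14.0 ÷ 1.351³ = 14.0 ÷ 2.46585 ≈ 5.68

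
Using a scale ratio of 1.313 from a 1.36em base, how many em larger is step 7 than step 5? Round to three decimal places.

3.842em

Step 5: 1.36 × 1.313⁵ = 5.30716em
Step 7: 1.36 × 1.313⁷ = 9.14939em
Difference: 9.14939 − 5.30716 = 3.84223em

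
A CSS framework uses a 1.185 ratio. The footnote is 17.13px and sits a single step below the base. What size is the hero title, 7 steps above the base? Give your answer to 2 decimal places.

17.13 × 1.185⁸ = 17.13 × 3.88818 ≈ 66.605

66.60px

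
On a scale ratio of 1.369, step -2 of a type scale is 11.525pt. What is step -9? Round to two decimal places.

11.525 ÷ 1.369⁷ = 11.525 ÷ 9.01206 ≈ 1.279

1.28pt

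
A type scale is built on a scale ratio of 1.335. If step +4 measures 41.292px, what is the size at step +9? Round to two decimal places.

41.292 × 1.335⁵ = 41.292 × 4.24040 ≈ 175.094

175.09px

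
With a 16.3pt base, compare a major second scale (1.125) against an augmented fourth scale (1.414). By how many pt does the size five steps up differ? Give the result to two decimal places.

Major second: 16.3 × 1.125⁵ = 29.3731pt
Augmented fourth: 16.3 × 1.414⁵ = 92.1371pt
Difference: 92.1371 − 29.3731 = 62.7640pt

62.76pt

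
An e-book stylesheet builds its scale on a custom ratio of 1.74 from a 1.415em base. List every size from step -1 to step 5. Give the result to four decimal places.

0.8132em, 1.4150em, 2.4621em, 4.2841em, 7.4543em, 12.9704em, 22.5685em

Step -1: 1.415 ÷ 1.74 = 0.8132
Step 0: 1.415em
Step 1: 1.415 × 1.74 = 2.4621
Step 2: 1.415 × 1.74² = 4.2841
Step 3: 1.415 × 1.74³ = 7.4543
Step 4: 1.415 × 1.74⁴ = 12.9704
Step 5: 1.415 × 1.74⁵ = 22.5685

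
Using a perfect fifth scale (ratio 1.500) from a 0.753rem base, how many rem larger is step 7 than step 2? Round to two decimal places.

11.17rem

Step 2: 0.753 × 1.500² = 1.6943rem
Step 7: 0.753 × 1.500⁷ = 12.8657rem
Difference: 12.8657 − 1.6943 = 11.1714rem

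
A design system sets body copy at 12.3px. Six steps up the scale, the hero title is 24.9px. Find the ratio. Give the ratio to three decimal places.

The ratio satisfies 12.3 × r⁶ = 24.9, so r = (24.9 / 12.3)^(1/6).
r = 2.0244^(1/6) ≈ 1.1247

1.125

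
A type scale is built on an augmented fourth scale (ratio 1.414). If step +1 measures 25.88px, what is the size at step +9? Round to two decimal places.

25.88 × 1.414⁸ = 25.88 × 15.98068 ≈ 413.580

413.58px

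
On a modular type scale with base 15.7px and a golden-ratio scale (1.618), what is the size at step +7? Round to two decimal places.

15.7 × 1.618⁷ = 15.7 × 29.03017 ≈ 455.77

455.77px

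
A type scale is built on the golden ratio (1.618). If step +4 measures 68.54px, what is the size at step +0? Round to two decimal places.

Moving from step +4 to step +0 is 4 steps down, so divide by r⁴.
68.54 ÷ 1.618⁴ = 68.54 ÷ 6.85353 ≈ 10.001

10.00px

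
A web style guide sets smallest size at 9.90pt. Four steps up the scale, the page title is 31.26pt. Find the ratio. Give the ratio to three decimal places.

1.333

r⁴ = 31.26 / 9.90, so r = (31.26/9.90)^(1/4).
r = 3.1576^(1/4) ≈ 1.3330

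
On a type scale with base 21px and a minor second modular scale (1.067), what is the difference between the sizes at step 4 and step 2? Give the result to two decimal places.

Step 2: 21.0 × 1.067² = 23.9083px
Step 4: 21.0 × 1.067⁴ = 27.2193px
Difference: 27.2193 − 23.9083 = 3.3110px

3.31px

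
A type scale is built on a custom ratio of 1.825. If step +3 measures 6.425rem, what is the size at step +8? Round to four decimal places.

6.425 × 1.825⁵ = 6.425 × 20.24484 ≈ 130.0731

130.0731rem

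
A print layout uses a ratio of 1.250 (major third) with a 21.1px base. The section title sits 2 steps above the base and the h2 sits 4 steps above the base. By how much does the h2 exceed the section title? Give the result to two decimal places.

Step 2: 21.1 × 1.250² = 32.9688px
Step 4: 21.1 × 1.250⁴ = 51.5137px
Difference: 51.5137 − 32.9688 = 18.5449px

18.54px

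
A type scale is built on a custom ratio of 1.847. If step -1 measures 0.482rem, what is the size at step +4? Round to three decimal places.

0.482 × 1.847⁵ = 0.482 × 21.49485 ≈ 10.361

10.361rem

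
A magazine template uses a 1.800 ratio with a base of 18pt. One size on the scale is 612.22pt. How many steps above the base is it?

6

1.800ⁿ = 612.22 / 18 = 34.0122
n = ln(34.0122) / ln(1.800) = 3.5267 / 0.5878 ≈ 6.00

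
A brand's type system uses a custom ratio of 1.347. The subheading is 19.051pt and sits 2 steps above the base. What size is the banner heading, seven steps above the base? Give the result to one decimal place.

19.051 × 1.347⁵ = 19.051 × 4.43443 ≈ 84.480

84.5pt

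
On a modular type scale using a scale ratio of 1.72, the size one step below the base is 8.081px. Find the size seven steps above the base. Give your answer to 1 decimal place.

8.081 × 1.72⁸ = 8.081 × 76.59979 ≈ 619.003

619.0px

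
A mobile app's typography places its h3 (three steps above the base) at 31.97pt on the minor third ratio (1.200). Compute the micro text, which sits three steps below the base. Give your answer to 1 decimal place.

31.97 ÷ 1.200⁶ = 31.97 ÷ 2.98598 ≈ 10.707

10.7pt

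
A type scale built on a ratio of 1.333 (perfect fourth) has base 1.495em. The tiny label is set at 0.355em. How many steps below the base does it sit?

1.333ⁿ = 1.495 / 0.355 = 4.2113
n = ln(4.2113) / ln(1.333) = 1.4378 / 0.2874 ≈ 5.00

5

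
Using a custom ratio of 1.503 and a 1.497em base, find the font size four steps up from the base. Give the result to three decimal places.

7.639em

Each step on a modular scale multiplies by the ratio, so the size n steps from the base is base × ratioⁿ.
1.497 × 1.503⁴ = 1.497 × 5.10312 ≈ 7.639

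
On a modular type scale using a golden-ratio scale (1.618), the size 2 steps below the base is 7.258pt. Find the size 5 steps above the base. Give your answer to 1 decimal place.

210.7pt

Moving from step -2 to step +5 is 7 steps up, so multiply by r⁷.
7.258 × 1.618⁷ = 7.258 × 29.03017 ≈ 210.701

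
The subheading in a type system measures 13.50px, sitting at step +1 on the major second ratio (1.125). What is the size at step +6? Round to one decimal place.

24.3px

The gap is 6 − (1) = 5 steps, so the factor is 1.125^5.
13.50 × 1.125⁵ = 13.50 × 1.80203 ≈ 24.327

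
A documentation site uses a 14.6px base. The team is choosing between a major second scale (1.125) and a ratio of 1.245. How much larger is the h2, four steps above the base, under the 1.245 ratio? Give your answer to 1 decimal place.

11.7px

Major second: 14.6 × 1.125⁴ = 23.386px
At 1.245: 14.6 × 1.245⁴ = 35.078px
Difference: 35.078 − 23.386 = 11.692px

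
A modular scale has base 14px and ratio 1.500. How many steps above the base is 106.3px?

5

1.500ⁿ = 106.3 / 14 = 7.5929
n = ln(7.5929) / ln(1.500) = 2.0272 / 0.4055 ≈ 5.00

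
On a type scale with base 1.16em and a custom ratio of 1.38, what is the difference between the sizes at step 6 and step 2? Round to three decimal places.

Step 2: 1.16 × 1.38² = 2.20910em
Step 6: 1.16 × 1.38⁶ = 8.01184em
Difference: 8.01184 − 2.20910 = 5.80274em

5.803em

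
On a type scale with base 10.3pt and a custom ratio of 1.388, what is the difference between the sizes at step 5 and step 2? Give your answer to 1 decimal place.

Step 2: 10.3 × 1.388² = 19.843pt
Step 5: 10.3 × 1.388⁵ = 53.062pt
Difference: 53.062 − 19.843 = 33.219pt

33.2pt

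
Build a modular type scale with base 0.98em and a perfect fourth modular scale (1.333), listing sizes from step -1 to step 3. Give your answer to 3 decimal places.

Step -1: 0.98 ÷ 1.333 = 0.735
Step 0: 0.98em
Step 1: 0.98 × 1.333 = 1.306
Step 2: 0.98 × 1.333² = 1.741
Step 3: 0.98 × 1.333³ = 2.321

0.735em, 0.980em, 1.306em, 1.741em, 2.321em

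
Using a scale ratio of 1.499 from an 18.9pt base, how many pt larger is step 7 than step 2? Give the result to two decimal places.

Step 2: 18.9 × 1.499² = 42.4683pt
Step 7: 18.9 × 1.499⁷ = 321.4202pt
Difference: 321.4202 − 42.4683 = 278.9519pt

278.95pt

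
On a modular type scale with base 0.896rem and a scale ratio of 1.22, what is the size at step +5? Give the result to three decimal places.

Each step on a modular scale multiplies by the ratio, so the size n steps from the base is base × ratioⁿ.
0.896 × 1.22⁵ = 0.896 × 2.70271 ≈ 2.422

2.422rem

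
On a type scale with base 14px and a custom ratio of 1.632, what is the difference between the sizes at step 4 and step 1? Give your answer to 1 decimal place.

76.5px

Step 1: 14.0 × 1.632 = 22.848px
Step 4: 14.0 × 1.632⁴ = 99.314px
Difference: 99.314 − 22.848 = 76.466px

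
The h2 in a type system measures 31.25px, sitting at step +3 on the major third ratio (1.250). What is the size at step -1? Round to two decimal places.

12.80px

The gap is -1 − (3) = -4 steps, so the factor is 1.250^-4.
31.25 ÷ 1.250⁴ = 31.25 ÷ 2.44141 ≈ 12.800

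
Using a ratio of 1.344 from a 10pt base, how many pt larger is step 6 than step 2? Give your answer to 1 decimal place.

Step 2: 10.0 × 1.344² = 18.063pt
Step 6: 10.0 × 1.344⁶ = 58.938pt
Difference: 58.938 − 18.063 = 40.875pt

40.9pt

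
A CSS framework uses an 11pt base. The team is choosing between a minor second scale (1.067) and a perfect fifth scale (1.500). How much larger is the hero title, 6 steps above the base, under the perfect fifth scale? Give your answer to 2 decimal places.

Minor second: 11.0 × 1.067⁶ = 16.2323pt
Perfect fifth: 11.0 × 1.500⁶ = 125.2969pt
Difference: 125.2969 − 16.2323 = 109.0646pt

109.06pt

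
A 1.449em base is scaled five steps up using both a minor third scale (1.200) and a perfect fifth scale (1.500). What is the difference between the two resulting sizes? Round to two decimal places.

7.40em

Minor third: 1.449 × 1.200⁵ = 3.6056em
Perfect fifth: 1.449 × 1.500⁵ = 11.0033em
Difference: 11.0033 − 3.6056 = 7.3977em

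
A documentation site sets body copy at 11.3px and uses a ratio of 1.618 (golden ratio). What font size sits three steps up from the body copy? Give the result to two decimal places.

47.86px

11.3 × 1.618³ = 11.3 × 4.23580 ≈ 47.86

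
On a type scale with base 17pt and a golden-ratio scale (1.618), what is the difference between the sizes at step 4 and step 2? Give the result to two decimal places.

72.01pt

Step 2: 17.0 × 1.618² = 44.5047pt
Step 4: 17.0 × 1.618⁴ = 116.5099pt
Difference: 116.5099 − 44.5047 = 72.0052pt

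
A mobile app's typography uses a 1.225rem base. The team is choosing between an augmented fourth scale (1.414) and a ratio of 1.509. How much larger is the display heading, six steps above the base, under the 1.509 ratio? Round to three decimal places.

Augmented fourth: 1.225 × 1.414⁶ = 9.79112rem
At 1.509: 1.225 × 1.509⁶ = 14.46344rem
Difference: 14.46344 − 9.79112 = 4.67232rem

4.672rem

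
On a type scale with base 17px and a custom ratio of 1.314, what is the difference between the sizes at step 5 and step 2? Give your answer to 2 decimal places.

Step 2: 17.0 × 1.314² = 29.3521px
Step 5: 17.0 × 1.314⁵ = 66.5926px
Difference: 66.5926 − 29.3521 = 37.2405px

37.24px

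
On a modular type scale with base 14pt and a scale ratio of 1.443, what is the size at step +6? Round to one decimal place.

A modular type scale is a geometric sequence: sizeₙ = base × rⁿ.
14.0 × 1.443⁶ = 14.0 × 9.02813 ≈ 126.39

126.4pt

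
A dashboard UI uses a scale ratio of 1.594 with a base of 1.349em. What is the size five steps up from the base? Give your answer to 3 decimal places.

1.349 × 1.594⁵ = 1.349 × 10.29062 ≈ 13.882

13.882em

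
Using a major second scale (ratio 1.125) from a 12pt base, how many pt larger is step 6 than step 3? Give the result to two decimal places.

7.24pt

Step 3: 12.0 × 1.125³ = 17.0859pt
Step 6: 12.0 × 1.125⁶ = 24.3274pt
Difference: 24.3274 − 17.0859 = 7.2415pt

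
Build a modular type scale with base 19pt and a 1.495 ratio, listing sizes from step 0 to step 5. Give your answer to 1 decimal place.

Step 0: 19pt
Step 1: 19.0 × 1.495 = 28.4
Step 2: 19.0 × 1.495² = 42.5
Step 3: 19.0 × 1.495³ = 63.5
Step 4: 19.0 × 1.495⁴ = 94.9
Step 5: 19.0 × 1.495⁵ = 141.9

19.0pt, 28.4pt, 42.5pt, 63.5pt, 94.9pt, 141.9pt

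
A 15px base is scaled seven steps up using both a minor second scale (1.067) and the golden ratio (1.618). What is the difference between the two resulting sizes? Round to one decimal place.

Minor second: 15.0 × 1.067⁷ = 23.618px
Golden ratio: 15.0 × 1.618⁷ = 435.453px
Difference: 435.453 − 23.618 = 411.835px

411.8px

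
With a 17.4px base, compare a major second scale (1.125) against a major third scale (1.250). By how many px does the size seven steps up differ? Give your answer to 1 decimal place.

Major second: 17.4 × 1.125⁷ = 39.684px
Major third: 17.4 × 1.250⁷ = 82.970px
Difference: 82.970 − 39.684 = 43.286px

43.3px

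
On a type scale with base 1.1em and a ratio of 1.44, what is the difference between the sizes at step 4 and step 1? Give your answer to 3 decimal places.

Step 1: 1.1 × 1.44 = 1.58400em
Step 4: 1.1 × 1.44⁴ = 4.72980em
Difference: 4.72980 − 1.58400 = 3.14580em

3.146em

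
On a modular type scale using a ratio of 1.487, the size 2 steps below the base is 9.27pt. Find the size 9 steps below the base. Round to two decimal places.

0.58pt

9.27 ÷ 1.487⁷ = 9.27 ÷ 16.07595 ≈ 0.577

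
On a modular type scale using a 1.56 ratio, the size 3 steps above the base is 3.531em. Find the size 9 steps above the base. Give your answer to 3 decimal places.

50.892em

3.531 × 1.56⁶ = 3.531 × 14.41277 ≈ 50.892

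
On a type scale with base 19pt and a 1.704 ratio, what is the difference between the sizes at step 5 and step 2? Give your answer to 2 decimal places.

217.79pt

Step 2: 19.0 × 1.704² = 55.1687pt
Step 5: 19.0 × 1.704⁵ = 272.9616pt
Difference: 272.9616 − 55.1687 = 217.7929pt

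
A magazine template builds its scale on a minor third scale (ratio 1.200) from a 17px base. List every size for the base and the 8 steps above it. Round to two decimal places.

Step 0: 17px
Step 1: 17.0 × 1.200 = 20.40
Step 2: 17.0 × 1.200² = 24.48
Step 3: 17.0 × 1.200³ = 29.38
Step 4: 17.0 × 1.200⁴ = 35.25
Step 5: 17.0 × 1.200⁵ = 42.30
Step 6: 17.0 × 1.200⁶ = 50.76
Step 7: 17.0 × 1.200⁷ = 60.91
Step 8: 17.0 × 1.200⁸ = 73.10

17.00px, 20.40px, 24.48px, 29.38px, 35.25px, 42.30px, 50.76px, 60.91px, 73.10px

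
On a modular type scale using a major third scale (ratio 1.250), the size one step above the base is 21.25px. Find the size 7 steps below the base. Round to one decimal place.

The gap is -7 − (1) = -8 steps, so the factor is 1.250^-8.
21.25 ÷ 1.250⁸ = 21.25 ÷ 5.96046 ≈ 3.565

3.6px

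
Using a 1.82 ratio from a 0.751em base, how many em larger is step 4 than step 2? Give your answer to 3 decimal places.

5.752em

Step 2: 0.751 × 1.82² = 2.48761em
Step 4: 0.751 × 1.82⁴ = 8.23997em
Difference: 8.23997 − 2.48761 = 5.75236em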